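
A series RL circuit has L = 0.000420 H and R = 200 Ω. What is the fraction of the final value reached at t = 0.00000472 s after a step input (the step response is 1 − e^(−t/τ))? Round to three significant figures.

τ = L/R = 0.000420/200 = 0.00000210 s.
y(t)/y_∞ = 1 − e^(−t/τ) = 1 − e^(−0.00000472/0.00000210) = 1 − e^(−2.25) = 0.894.

y/y_∞ ≈ 0.894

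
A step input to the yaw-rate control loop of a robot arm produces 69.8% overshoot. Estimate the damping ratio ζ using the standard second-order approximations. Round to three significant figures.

ζ = −ln(OS)/√(π² + (ln OS)²). With OS = 0.698, ln OS = −0.3595 and ζ = 0.3595/3.162 = 0.114.

ζ ≈ 0.114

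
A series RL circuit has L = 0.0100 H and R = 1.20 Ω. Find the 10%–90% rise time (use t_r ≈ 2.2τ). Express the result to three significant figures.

t_r ≈ 0.0183 s

τ = L/R = 0.0100/1.20 = 0.00833 s.
t_r ≈ 2.2τ = 0.0183 s.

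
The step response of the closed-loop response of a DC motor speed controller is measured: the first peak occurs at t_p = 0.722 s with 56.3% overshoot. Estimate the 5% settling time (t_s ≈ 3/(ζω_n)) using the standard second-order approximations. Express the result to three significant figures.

t_s ≈ 3.77 s

The overshoot fixes ζ = −ln(OS)/√(π²+ln²(OS)) = 0.180.
From t_p = π/ω_d, ω_d = π/0.722 = 4.35 rad/s, so ω_n = ω_d/√(1−ζ²) = 4.42 rad/s.
t_s ≈ 3/(ζω_n) = 3/(0.180·4.42) = 3.77 s.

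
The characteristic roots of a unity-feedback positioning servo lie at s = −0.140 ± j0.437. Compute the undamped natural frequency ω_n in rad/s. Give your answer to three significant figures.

With σ = 0.140, ω_d = 0.437: ω_n = √(σ²+ω_d²) = 0.459 rad/s, ζ = σ/ω_n = 0.305.

ω_n ≈ 0.459 rad/s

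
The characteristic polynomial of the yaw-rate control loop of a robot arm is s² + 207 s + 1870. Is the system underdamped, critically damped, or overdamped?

a² − 4b = 35000 > 0 (two distinct real roots); the system is overdamped.

overdamped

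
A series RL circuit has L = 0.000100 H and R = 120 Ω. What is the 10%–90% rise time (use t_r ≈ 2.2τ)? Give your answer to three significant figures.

t_r ≈ 0.00000183 s

τ = L/R = 0.000100/120 = 0.000000833 s.
t_r ≈ 2.2τ = 0.00000183 s.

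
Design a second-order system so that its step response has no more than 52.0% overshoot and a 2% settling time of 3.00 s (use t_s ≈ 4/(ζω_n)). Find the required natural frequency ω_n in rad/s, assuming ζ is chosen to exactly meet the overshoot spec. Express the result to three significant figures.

ω_n ≈ 6.54 rad/s

ζ = −ln(OS)/√(π² + (ln OS)²). With OS = 0.520, ln OS = −0.6539 and ζ = 0.6539/3.209 = 0.204.
Then ω_n = 4/(ζ t_s) = 4/(0.204 × 3.00) = 6.54 rad/s.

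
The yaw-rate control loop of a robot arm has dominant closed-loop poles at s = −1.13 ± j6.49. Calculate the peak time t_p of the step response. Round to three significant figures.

t_p ≈ 0.484 s

t_p = π/ω_d with ω_d = 6.49 (the imaginary part), so t_p = 0.484 s.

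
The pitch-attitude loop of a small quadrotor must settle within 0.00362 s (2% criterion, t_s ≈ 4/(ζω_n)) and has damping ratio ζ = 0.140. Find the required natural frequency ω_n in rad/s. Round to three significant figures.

Rearranging t_s ≈ 4/(ζω_n) gives ω_n = 4/(ζ·t_s) = 4/(0.140 × 0.00362) = 7890 rad/s.

ω_n ≈ 7890 rad/s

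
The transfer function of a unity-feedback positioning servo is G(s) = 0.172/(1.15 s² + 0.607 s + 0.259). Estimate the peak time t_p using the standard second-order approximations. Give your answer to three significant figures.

Dividing through by 1.15: denominator becomes s² + 0.5278 s + 0.2252.
So ω_n = √0.2252 = 0.475 rad/s and ζ = 0.5278/(2·0.475) = 0.556.
The damped frequency ω_d = ω_n√(1−ζ²) = 0.394 rad/s. t_p = π/ω_d = 7.97 s.

t_p ≈ 7.97 s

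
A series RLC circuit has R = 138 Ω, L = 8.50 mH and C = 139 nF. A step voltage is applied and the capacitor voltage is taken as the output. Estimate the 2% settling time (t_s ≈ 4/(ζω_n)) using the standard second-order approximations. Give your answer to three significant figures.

For a series RLC circuit (capacitor voltage as output), ω_n = 1/√(LC) = 1/√(8.50 mH · 139 nF) = 29100 rad/s.
ζ = (R/2)·√(C/L) = (138/2)·√(139 nF/8.50 mH) = 0.279.
t_s ≈ 4/(ζω_n) = 0.000493 s.

t_s ≈ 0.000493 s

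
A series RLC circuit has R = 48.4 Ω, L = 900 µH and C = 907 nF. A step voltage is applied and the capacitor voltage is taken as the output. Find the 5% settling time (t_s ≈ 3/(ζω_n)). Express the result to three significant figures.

t_s ≈ 0.000112 s

For a series RLC circuit (capacitor voltage as output), ω_n = 1/√(LC) = 1/√(900 µH · 907 nF) = 35000 rad/s.
ζ = (R/2)·√(C/L) = (48.4/2)·√(907 nF/900 µH) = 0.768.
t_s ≈ 3/(ζω_n) = 0.000112 s.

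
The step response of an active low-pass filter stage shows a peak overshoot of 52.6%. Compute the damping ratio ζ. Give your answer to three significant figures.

ζ ≈ 0.200

From %OS = 100·exp(−πζ/√(1−ζ²)), invert to get ζ = −ln(OS)/√(π² + ln²(OS)) with OS = 0.526.
−ln 0.526 = 0.6425, so ζ = 0.6425/√(π² + 0.4127) = 0.200.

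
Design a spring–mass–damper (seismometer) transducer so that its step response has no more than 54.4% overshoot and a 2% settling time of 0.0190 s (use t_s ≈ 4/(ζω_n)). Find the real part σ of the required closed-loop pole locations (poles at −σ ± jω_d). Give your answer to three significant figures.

The settling-time spec alone fixes σ = ζω_n = 4/t_s = 4/0.0190 = 211.
(Overshoot then fixes ζ = 0.190 and hence ω_d = σ·√(1−ζ²)/ζ = 1090 rad/s.)

σ ≈ 211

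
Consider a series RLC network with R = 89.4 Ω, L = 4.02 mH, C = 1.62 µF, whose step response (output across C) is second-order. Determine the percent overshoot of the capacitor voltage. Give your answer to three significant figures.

%OS ≈ 0.168%

For a series RLC circuit (capacitor voltage as output), ω_n = 1/√(LC) = 1/√(4.02 mH · 1.62 µF) = 12400 rad/s.
ζ = (R/2)·√(C/L) = (89.4/2)·√(1.62 µF/4.02 mH) = 0.897.
%OS = 100·exp(−πζ/√(1−ζ²)) = 0.168%.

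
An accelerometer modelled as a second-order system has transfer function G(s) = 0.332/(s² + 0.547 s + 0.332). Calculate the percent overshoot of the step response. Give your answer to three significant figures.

Comparing the denominator to s² + 2ζω_n s + ω_n²: ω_n = √0.332 = 0.576 rad/s, and 2ζω_n = 0.547 so ζ = 0.547/(2·0.576) = 0.475.
Overshoot: exp(−π·0.475/√(1−0.475²)) = 0.184, i.e. 18.4%.

%OS ≈ 18.4%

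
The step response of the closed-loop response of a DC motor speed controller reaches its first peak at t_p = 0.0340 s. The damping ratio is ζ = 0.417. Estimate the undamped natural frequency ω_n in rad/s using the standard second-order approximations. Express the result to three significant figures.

Peak time t_p = π/ω_d, so ω_d = π/t_p = π/0.0340 = 92.4 rad/s.
ω_n = ω_d/√(1−ζ²) = 92.4/√0.826 = 102 rad/s.

ω_n ≈ 102 rad/s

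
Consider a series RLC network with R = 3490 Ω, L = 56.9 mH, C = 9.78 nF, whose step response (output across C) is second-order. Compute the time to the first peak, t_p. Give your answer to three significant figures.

t_p ≈ 0.000107 s

For a series RLC circuit (capacitor voltage as output), ω_n = 1/√(LC) = 1/√(56.9 mH · 9.78 nF) = 42400 rad/s.
ζ = (R/2)·√(C/L) = (3490/2)·√(9.78 nF/56.9 mH) = 0.723.
ω_d = ω_n√(1−ζ²) = 29300 rad/s. t_p = π/ω_d = 0.000107 s.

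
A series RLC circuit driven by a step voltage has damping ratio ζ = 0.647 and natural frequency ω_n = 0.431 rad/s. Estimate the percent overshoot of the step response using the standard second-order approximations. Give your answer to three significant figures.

%OS ≈ 6.95%

For an underdamped second-order system, %OS = 100·exp(−πζ/√(1−ζ²)).
πζ/√(1−ζ²) = π·0.647/√(1−0.419) = 2.666, so %OS = 100·e^(−2.666) = 6.95%.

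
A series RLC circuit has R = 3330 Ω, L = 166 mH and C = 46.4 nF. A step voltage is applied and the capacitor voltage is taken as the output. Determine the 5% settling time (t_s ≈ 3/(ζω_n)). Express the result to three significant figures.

t_s ≈ 0.000299 s

For a series RLC circuit (capacitor voltage as output), ω_n = 1/√(LC) = 1/√(166 mH · 46.4 nF) = 11400 rad/s.
ζ = (R/2)·√(C/L) = (3330/2)·√(46.4 nF/166 mH) = 0.880.
t_s ≈ 3/(ζω_n) = 0.000299 s.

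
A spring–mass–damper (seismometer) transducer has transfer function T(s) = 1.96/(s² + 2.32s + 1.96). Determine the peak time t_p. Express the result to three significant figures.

t_p ≈ 4.01 s

Matching coefficients with s² + 2ζω_n s + ω_n² gives ω_n² = 1.96 ⇒ ω_n = 1.40 rad/s, and ζ = 2.32/(2ω_n) = 0.829.
ω_d = 1.40·√(1 − 0.829²) = 0.784 rad/s. Then t_p = π/ω_d = 4.01 s.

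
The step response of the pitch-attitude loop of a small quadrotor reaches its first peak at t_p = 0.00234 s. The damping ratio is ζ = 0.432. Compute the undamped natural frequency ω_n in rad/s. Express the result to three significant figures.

ω_n ≈ 1490 rad/s

Peak time t_p = π/ω_d, so ω_d = π/t_p = π/0.00234 = 1340 rad/s.
ω_n = ω_d/√(1−ζ²) = 1340/√0.813 = 1490 rad/s.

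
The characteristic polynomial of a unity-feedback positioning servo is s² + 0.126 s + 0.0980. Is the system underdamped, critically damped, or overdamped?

a² − 4b = 0.126² − 4·0.0980 < 0 (complex roots); the system is underdamped.

underdamped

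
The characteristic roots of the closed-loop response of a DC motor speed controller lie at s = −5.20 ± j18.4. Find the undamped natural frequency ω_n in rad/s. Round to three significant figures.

With σ = 5.20, ω_d = 18.4: ω_n = √(σ²+ω_d²) = 19.1 rad/s, ζ = σ/ω_n = 0.272.

ω_n ≈ 19.1 rad/s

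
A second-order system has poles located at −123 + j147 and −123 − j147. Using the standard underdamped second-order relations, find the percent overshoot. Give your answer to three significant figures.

With σ = 123, ω_d = 147: ω_n = √(σ²+ω_d²) = 192 rad/s, ζ = σ/ω_n = 0.642.
%OS = 100·exp(−πζ/√(1−ζ²)) = 7.22%.

%OS ≈ 7.22%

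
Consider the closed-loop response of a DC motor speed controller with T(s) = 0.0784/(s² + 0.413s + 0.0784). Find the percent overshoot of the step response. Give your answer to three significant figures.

%OS ≈ 3.24%

Comparing the denominator to s² + 2ζω_n s + ω_n²: ω_n = √0.0784 = 0.280 rad/s, and 2ζω_n = 0.413 so ζ = 0.413/(2·0.280) = 0.738.
Overshoot: exp(−π·0.738/√(1−0.738²)) = 0.0324, i.e. 3.24%.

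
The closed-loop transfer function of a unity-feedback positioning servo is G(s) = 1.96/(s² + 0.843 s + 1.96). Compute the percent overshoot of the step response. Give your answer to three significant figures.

ω_n = √1.96 = 1.40 rad/s; ζ = 0.843/(2·1.40) = 0.301.
%OS = 100·exp(−πζ/√(1−ζ²)) = 37.1%.

%OS ≈ 37.1%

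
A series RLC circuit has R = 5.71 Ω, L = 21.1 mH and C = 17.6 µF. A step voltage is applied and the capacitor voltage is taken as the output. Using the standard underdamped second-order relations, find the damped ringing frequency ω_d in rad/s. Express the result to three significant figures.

ω_d ≈ 1640 rad/s

For a series RLC circuit (capacitor voltage as output), ω_n = 1/√(LC) = 1/√(21.1 mH · 17.6 µF) = 1640 rad/s.
ζ = (R/2)·√(C/L) = (5.71/2)·√(17.6 µF/21.1 mH) = 0.0825.
ω_d = 1640·√(1 − 0.0825²) = 1640 rad/s.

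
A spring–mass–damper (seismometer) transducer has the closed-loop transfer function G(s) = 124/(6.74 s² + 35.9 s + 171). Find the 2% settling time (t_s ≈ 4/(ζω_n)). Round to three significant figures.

t_s ≈ 1.50 s

Dividing through by 6.74: denominator becomes s² + 5.326 s + 25.37.
So ω_n = √25.37 = 5.04 rad/s and ζ = 5.326/(2·5.04) = 0.529.
t_s ≈ 4/(ζω_n) = 1.50 s.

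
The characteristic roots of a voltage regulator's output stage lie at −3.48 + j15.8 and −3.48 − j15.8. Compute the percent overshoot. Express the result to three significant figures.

%OS ≈ 50.1%

The poles are at −σ ± jω_d with σ = 3.48 and ω_d = 15.8, so ω_n = √(σ²+ω_d²) = 16.2 rad/s and ζ = σ/ω_n = 0.215.
Overshoot: exp(−π·0.215/√(1−0.215²)) = 0.501, i.e. 50.1%.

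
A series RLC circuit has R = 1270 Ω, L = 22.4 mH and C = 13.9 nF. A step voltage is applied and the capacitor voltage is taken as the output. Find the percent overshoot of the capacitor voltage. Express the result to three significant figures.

For a series RLC circuit (capacitor voltage as output), ω_n = 1/√(LC) = 1/√(22.4 mH · 13.9 nF) = 56700 rad/s.
ζ = (R/2)·√(C/L) = (1270/2)·√(13.9 nF/22.4 mH) = 0.500.
%OS = 100 e^{−πζ/√(1−ζ²)} with ζ = 0.500 gives 16.3%.

%OS ≈ 16.3%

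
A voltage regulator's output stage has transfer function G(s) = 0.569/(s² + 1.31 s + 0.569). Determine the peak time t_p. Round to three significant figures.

t_p ≈ 8.40 s

Comparing the denominator to s² + 2ζω_n s + ω_n²: ω_n = √0.569 = 0.754 rad/s, and 2ζω_n = 1.31 so ζ = 1.31/(2·0.754) = 0.868.
ω_d = ω_n√(1−ζ²) = 0.374 rad/s. Then t_p = π/ω_d = 8.40 s.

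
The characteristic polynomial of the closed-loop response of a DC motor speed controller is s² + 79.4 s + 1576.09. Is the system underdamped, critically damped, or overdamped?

critically damped

a² − 4b = 79.4² − 4·1576.09 = 0 (repeated real root); the system is critically damped.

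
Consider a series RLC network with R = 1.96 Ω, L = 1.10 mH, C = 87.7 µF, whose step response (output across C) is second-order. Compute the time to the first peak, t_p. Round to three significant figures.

t_p ≈ 0.00102 s

For a series RLC circuit (capacitor voltage as output), ω_n = 1/√(LC) = 1/√(1.10 mH · 87.7 µF) = 3220 rad/s.
ζ = (R/2)·√(C/L) = (1.96/2)·√(87.7 µF/1.10 mH) = 0.277.
The damped frequency ω_d = ω_n√(1−ζ²) = 3090 rad/s. t_p = π/ω_d = 0.00102 s.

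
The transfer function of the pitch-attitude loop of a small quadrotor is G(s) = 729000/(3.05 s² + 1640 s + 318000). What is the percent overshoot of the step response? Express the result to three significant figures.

Dividing through by 3.05: denominator becomes s² + 537.7 s + 104300.
So ω_n = √104300 = 323 rad/s and ζ = 537.7/(2·323) = 0.833.
%OS = 100 e^{−πζ/√(1−ζ²)} with ζ = 0.833 gives 0.889%.

%OS ≈ 0.889%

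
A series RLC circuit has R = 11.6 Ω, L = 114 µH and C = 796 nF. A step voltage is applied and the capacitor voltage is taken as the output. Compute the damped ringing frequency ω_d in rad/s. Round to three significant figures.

ω_d ≈ 91800 rad/s

For a series RLC circuit (capacitor voltage as output), ω_n = 1/√(LC) = 1/√(114 µH · 796 nF) = 105000 rad/s.
ζ = (R/2)·√(C/L) = (11.6/2)·√(796 nF/114 µH) = 0.485.
ω_d = ω_n√(1−ζ²) = 91800 rad/s.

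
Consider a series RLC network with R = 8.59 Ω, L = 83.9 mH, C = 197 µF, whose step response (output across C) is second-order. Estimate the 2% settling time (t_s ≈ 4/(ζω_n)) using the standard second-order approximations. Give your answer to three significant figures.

t_s ≈ 0.0781 s

For a series RLC circuit (capacitor voltage as output), ω_n = 1/√(LC) = 1/√(83.9 mH · 197 µF) = 246 rad/s.
ζ = (R/2)·√(C/L) = (8.59/2)·√(197 µF/83.9 mH) = 0.208.
t_s ≈ 4/(ζω_n) = 0.0781 s.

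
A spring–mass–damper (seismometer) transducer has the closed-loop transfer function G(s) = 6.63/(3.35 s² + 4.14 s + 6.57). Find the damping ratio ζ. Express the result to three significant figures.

Dividing through by 3.35: denominator becomes s² + 1.236 s + 1.961.
So ω_n = √1.961 = 1.40 rad/s and ζ = 1.236/(2·1.40) = 0.441.

ζ ≈ 0.441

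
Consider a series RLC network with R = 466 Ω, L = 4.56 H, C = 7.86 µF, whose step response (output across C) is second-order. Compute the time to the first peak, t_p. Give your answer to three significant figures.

For a series RLC circuit (capacitor voltage as output), ω_n = 1/√(LC) = 1/√(4.56 H · 7.86 µF) = 167 rad/s.
ζ = (R/2)·√(C/L) = (466/2)·√(7.86 µF/4.56 H) = 0.306.
ω_d = ω_n√(1−ζ²) = 159 rad/s. t_p = π/ω_d = 0.0198 s.

t_p ≈ 0.0198 s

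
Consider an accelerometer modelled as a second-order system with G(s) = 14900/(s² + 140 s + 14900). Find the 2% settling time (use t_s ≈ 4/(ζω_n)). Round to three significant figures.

t_s ≈ 0.0571 s

ω_n = √14900 = 122 rad/s; ζ = 140/(2·122) = 0.573.
t_s ≈ 4/(ζω_n) = 4/(0.573·122) = 0.0571 s.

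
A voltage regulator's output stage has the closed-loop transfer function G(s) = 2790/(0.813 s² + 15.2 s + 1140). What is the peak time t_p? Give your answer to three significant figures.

t_p ≈ 0.0866 s

Dividing through by 0.813: denominator becomes s² + 18.70 s + 1402.
So ω_n = √1402 = 37.4 rad/s and ζ = 18.70/(2·37.4) = 0.250.
ω_d = 37.4·√(1 − 0.250²) = 36.3 rad/s. t_p = π/ω_d = 0.0866 s.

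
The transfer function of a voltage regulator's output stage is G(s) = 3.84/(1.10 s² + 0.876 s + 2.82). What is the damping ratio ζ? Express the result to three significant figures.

ζ ≈ 0.249

Dividing through by 1.10: denominator becomes s² + 0.7964 s + 2.564.
So ω_n = √2.564 = 1.60 rad/s and ζ = 0.7964/(2·1.60) = 0.249.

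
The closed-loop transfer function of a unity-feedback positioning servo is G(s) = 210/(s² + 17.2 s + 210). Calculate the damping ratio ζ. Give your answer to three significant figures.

ζ ≈ 0.593

ω_n = √210 = 14.5 rad/s; ζ = 17.2/(2·14.5) = 0.593.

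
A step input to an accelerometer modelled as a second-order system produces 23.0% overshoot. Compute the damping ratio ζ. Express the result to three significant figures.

ζ = −ln(OS)/√(π² + (ln OS)²). With OS = 0.230, ln OS = −1.470 and ζ = 1.470/3.468 = 0.424.

ζ ≈ 0.424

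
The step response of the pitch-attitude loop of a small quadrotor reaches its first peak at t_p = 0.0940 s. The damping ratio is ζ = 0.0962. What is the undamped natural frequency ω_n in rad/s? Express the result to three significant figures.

Peak time t_p = π/ω_d, so ω_d = π/t_p = π/0.0940 = 33.4 rad/s.
ω_n = ω_d/√(1−ζ²) = 33.4/√0.991 = 33.6 rad/s.

ω_n ≈ 33.6 rad/s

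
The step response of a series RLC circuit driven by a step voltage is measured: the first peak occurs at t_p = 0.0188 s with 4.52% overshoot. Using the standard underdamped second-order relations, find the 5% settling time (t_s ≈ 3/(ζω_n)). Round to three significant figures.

From the overshoot, ζ = −ln(OS)/√(π²+ln²(OS)) = 0.702.
From t_p = π/ω_d, ω_d = π/0.0188 = 167 rad/s, so ω_n = ω_d/√(1−ζ²) = 235 rad/s.
t_s ≈ 3/(ζω_n) = 3/(0.702·235) = 0.0182 s.

t_s ≈ 0.0182 s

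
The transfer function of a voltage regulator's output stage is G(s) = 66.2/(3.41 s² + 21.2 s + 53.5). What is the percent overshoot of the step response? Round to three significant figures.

Dividing through by 3.41: denominator becomes s² + 6.217 s + 15.69.
So ω_n = √15.69 = 3.96 rad/s and ζ = 6.217/(2·3.96) = 0.785.
%OS = 100·exp(−πζ/√(1−ζ²)) = 1.87%.

%OS ≈ 1.87%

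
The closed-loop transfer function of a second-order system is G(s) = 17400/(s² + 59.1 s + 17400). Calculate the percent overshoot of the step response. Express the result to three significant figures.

Matching coefficients with s² + 2ζω_n s + ω_n² gives ω_n² = 17400 ⇒ ω_n = 132 rad/s, and ζ = 59.1/(2ω_n) = 0.224.
%OS = 100·exp(−πζ/√(1−ζ²)) = 48.6%.

%OS ≈ 48.6%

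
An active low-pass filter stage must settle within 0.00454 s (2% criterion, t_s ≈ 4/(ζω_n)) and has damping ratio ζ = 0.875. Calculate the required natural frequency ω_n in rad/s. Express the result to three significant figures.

Rearranging t_s ≈ 4/(ζω_n) gives ω_n = 4/(ζ·t_s) = 4/(0.875 × 0.00454) = 1010 rad/s.

ω_n ≈ 1010 rad/s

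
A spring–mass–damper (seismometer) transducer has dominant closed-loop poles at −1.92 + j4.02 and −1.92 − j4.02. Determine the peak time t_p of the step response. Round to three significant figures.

t_p = π/ω_d with ω_d = 4.02 (the imaginary part), so t_p = 0.781 s.

t_p ≈ 0.781 s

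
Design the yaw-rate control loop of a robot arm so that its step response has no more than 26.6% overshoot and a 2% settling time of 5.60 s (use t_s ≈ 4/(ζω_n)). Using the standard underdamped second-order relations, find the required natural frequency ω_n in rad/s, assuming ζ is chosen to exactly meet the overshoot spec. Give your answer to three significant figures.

ζ = −ln(OS)/√(π² + (ln OS)²). With OS = 0.266, ln OS = −1.324 and ζ = 1.324/3.409 = 0.388.
From t_s ≈ 4/(ζω_n): ω_n = 4/(ζ·t_s) = 4/(0.388·5.60) = 1.84 rad/s.

ω_n ≈ 1.84 rad/s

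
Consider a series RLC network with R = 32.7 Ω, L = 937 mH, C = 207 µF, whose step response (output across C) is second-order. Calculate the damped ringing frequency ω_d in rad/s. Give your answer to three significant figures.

For a series RLC circuit (capacitor voltage as output), ω_n = 1/√(LC) = 1/√(937 mH · 207 µF) = 71.8 rad/s.
ζ = (R/2)·√(C/L) = (32.7/2)·√(207 µF/937 mH) = 0.243.
ω_d = ω_n√(1−ζ²) = 69.7 rad/s.

ω_d ≈ 69.7 rad/s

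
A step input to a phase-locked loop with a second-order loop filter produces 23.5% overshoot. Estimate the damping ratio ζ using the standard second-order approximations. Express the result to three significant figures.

From %OS = 100·exp(−πζ/√(1−ζ²)), invert to get ζ = −ln(OS)/√(π² + ln²(OS)) with OS = 0.235.
−ln 0.235 = 1.448, so ζ = 1.448/√(π² + 2.097) = 0.419.

ζ ≈ 0.419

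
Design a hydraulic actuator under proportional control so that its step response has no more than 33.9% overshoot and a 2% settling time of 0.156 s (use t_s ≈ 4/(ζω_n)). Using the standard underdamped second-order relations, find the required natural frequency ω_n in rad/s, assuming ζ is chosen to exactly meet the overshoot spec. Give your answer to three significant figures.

ω_n ≈ 78.8 rad/s

From %OS = 100·exp(−πζ/√(1−ζ²)), invert to get ζ = −ln(OS)/√(π² + ln²(OS)) with OS = 0.339.
−ln 0.339 = 1.082, so ζ = 1.082/√(π² + 1.170) = 0.326.
From t_s ≈ 4/(ζω_n): ω_n = 4/(ζ·t_s) = 4/(0.326·0.156) = 78.8 rad/s.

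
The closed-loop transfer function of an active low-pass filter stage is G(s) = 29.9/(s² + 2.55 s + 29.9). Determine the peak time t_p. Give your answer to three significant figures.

ω_n = √29.9 = 5.47 rad/s; ζ = 2.55/(2·5.47) = 0.233.
ω_d = 5.47·√(1 − 0.233²) = 5.32 rad/s. Then t_p = π/ω_d = 0.591 s.

t_p ≈ 0.591 s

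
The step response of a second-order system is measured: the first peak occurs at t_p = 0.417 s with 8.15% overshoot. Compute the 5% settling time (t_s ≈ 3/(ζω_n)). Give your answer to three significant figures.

t_s ≈ 0.499 s

ζ from %OS: ζ = |ln 0.0815|/√(π²+ln²0.0815) = 0.624.
t_p = π/ω_d ⇒ ω_d = 7.53 rad/s; then ω_n = ω_d/√(1−ζ²) = 9.64 rad/s.
t_s ≈ 3/(ζω_n) = 3/(0.624·9.64) = 0.499 s.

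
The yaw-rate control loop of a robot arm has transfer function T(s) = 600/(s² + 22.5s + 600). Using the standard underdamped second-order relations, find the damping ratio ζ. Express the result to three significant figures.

Matching coefficients with s² + 2ζω_n s + ω_n² gives ω_n² = 600 ⇒ ω_n = 24.5 rad/s, and ζ = 22.5/(2ω_n) = 0.459.

ζ ≈ 0.459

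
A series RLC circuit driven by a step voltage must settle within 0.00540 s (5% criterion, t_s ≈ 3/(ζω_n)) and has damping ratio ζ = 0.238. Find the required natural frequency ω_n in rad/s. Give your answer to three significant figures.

Rearranging t_s ≈ 3/(ζω_n) gives ω_n = 3/(ζ·t_s) = 3/(0.238 × 0.00540) = 2330 rad/s.

ω_n ≈ 2330 rad/s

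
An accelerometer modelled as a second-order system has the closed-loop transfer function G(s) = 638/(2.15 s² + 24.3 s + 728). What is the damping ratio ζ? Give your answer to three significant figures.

Dividing through by 2.15: denominator becomes s² + 11.30 s + 338.6.
So ω_n = √338.6 = 18.4 rad/s and ζ = 11.30/(2·18.4) = 0.307.

ζ ≈ 0.307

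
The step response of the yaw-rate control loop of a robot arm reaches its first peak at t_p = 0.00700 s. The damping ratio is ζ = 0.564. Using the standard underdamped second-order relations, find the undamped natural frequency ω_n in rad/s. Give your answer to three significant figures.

Peak time t_p = π/ω_d, so ω_d = π/t_p = π/0.00700 = 449 rad/s.
ω_n = ω_d/√(1−ζ²) = 449/√0.682 = 543 rad/s.

ω_n ≈ 543 rad/s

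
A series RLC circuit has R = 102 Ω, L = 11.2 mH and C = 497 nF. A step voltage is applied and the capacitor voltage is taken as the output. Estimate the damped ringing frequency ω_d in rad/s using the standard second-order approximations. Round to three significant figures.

For a series RLC circuit (capacitor voltage as output), ω_n = 1/√(LC) = 1/√(11.2 mH · 497 nF) = 13400 rad/s.
ζ = (R/2)·√(C/L) = (102/2)·√(497 nF/11.2 mH) = 0.340.
ω_d = ω_n√(1−ζ²) = 12600 rad/s.

ω_d ≈ 12600 rad/s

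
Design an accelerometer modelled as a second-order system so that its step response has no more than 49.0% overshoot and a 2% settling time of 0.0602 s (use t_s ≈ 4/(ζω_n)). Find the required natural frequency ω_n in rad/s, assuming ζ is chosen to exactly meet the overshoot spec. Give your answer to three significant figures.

ω_n ≈ 300 rad/s

ζ = −ln(OS)/√(π² + (ln OS)²). With OS = 0.490, ln OS = −0.7133 and ζ = 0.7133/3.222 = 0.221.
Then ω_n = 4/(ζ t_s) = 4/(0.221 × 0.0602) = 300 rad/s.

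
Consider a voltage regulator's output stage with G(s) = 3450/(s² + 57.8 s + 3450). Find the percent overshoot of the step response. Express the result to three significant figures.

Matching coefficients with s² + 2ζω_n s + ω_n² gives ω_n² = 3450 ⇒ ω_n = 58.7 rad/s, and ζ = 57.8/(2ω_n) = 0.492.
Overshoot: exp(−π·0.492/√(1−0.492²)) = 0.169, i.e. 16.9%.

%OS ≈ 16.9%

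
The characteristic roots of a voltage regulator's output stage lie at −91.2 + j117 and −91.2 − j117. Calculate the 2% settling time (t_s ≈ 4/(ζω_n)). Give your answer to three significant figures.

For poles at −σ ± jω_d, ζω_n = σ = 91.2, so t_s ≈ 4/σ = 0.0439 s.

t_s ≈ 0.0439 s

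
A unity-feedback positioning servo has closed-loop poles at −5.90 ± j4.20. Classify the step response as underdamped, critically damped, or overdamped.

underdamped

Since the poles form a complex-conjugate pair with nonzero imaginary part, the response is underdamped.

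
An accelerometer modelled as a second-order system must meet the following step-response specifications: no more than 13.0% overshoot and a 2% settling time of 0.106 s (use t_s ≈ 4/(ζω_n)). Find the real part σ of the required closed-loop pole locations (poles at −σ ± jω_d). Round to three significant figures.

The settling-time spec alone fixes σ = ζω_n = 4/t_s = 4/0.106 = 37.7.
(Overshoot then fixes ζ = 0.545 and hence ω_d = σ·√(1−ζ²)/ζ = 58.1 rad/s.)

σ ≈ 37.7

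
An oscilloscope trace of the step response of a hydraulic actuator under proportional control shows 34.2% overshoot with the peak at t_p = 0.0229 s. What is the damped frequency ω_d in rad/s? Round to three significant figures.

ω_d ≈ 137 rad/s

t_p = π/ω_d, so ω_d = π/0.0229 = 137 rad/s.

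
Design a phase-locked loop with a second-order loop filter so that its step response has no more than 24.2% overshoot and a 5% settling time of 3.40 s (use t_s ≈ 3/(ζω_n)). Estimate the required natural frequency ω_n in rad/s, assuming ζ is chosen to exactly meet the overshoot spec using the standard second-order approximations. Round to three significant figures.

ζ = −ln(OS)/√(π² + (ln OS)²). With OS = 0.242, ln OS = −1.419 and ζ = 1.419/3.447 = 0.412.
Then ω_n = 3/(ζ t_s) = 3/(0.412 × 3.40) = 2.14 rad/s.

ω_n ≈ 2.14 rad/s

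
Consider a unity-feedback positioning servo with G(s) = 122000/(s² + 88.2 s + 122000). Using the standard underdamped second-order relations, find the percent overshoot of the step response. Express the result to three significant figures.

%OS ≈ 67.0%

Matching coefficients with s² + 2ζω_n s + ω_n² gives ω_n² = 122000 ⇒ ω_n = 349 rad/s, and ζ = 88.2/(2ω_n) = 0.126.
%OS = 100·exp(−πζ/√(1−ζ²)) = 67.0%.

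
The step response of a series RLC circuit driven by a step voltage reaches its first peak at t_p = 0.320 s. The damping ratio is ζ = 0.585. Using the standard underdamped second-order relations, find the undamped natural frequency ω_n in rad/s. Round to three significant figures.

Peak time t_p = π/ω_d, so ω_d = π/t_p = π/0.320 = 9.82 rad/s.
ω_n = ω_d/√(1−ζ²) = 9.82/√0.658 = 12.1 rad/s.

ω_n ≈ 12.1 rad/s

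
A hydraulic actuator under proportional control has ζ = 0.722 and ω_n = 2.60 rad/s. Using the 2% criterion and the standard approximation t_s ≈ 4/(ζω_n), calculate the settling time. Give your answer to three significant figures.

t_s ≈ 4/(ζω_n) = 4/(0.722 × 2.60) = 2.13 s.

t_s ≈ 2.13 s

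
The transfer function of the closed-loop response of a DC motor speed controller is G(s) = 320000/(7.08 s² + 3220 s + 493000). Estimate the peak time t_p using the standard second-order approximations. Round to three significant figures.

t_p ≈ 0.0235 s

Dividing through by 7.08: denominator becomes s² + 454.8 s + 69630.
So ω_n = √69630 = 264 rad/s and ζ = 454.8/(2·264) = 0.862.
ω_d = ω_n√(1−ζ²) = 134 rad/s. t_p = π/ω_d = 0.0235 s.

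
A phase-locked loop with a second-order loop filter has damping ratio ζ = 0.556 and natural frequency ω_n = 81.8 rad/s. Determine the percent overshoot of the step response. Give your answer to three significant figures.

%OS ≈ 12.2%

For an underdamped second-order system, %OS = 100·exp(−πζ/√(1−ζ²)).
πζ/√(1−ζ²) = π·0.556/√(1−0.309) = 2.101, so %OS = 100·e^(−2.101) = 12.2%.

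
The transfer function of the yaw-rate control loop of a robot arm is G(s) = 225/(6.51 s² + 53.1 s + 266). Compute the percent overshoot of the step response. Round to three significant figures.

Dividing through by 6.51: denominator becomes s² + 8.157 s + 40.86.
So ω_n = √40.86 = 6.39 rad/s and ζ = 8.157/(2·6.39) = 0.638.
%OS = 100·exp(−πζ/√(1−ζ²)) = 7.40%.

%OS ≈ 7.40%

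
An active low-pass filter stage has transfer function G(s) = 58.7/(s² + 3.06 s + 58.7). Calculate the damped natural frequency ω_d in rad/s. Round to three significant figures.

ω_d ≈ 7.51 rad/s

ω_n = √58.7 = 7.66 rad/s; ζ = 3.06/(2·7.66) = 0.200.
ω_d = ω_n√(1−ζ²) = 7.51 rad/s.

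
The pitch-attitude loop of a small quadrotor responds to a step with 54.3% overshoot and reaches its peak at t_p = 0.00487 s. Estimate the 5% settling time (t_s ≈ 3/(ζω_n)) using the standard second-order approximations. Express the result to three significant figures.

From the overshoot, ζ = −ln(OS)/√(π²+ln²(OS)) = 0.191.
t_p = π/ω_d ⇒ ω_d = 645 rad/s; then ω_n = ω_d/√(1−ζ²) = 657 rad/s.
t_s ≈ 3/(ζω_n) = 3/(0.191·657) = 0.0239 s.

t_s ≈ 0.0239 s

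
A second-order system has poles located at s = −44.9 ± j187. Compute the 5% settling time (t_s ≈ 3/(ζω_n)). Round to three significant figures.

For poles at −σ ± jω_d, ζω_n = σ = 44.9, so t_s ≈ 3/σ = 0.0668 s.

t_s ≈ 0.0668 s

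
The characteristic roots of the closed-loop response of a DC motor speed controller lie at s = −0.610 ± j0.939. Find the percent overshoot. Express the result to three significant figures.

%OS ≈ 13.0%

With σ = 0.610, ω_d = 0.939: ω_n = √(σ²+ω_d²) = 1.12 rad/s, ζ = σ/ω_n = 0.545.
%OS = 100·exp(−πζ/√(1−ζ²)) = 13.0%.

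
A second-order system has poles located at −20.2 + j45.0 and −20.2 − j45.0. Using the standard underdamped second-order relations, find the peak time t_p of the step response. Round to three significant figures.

t_p ≈ 0.0698 s

t_p = π/ω_d with ω_d = 45.0 (the imaginary part), so t_p = 0.0698 s.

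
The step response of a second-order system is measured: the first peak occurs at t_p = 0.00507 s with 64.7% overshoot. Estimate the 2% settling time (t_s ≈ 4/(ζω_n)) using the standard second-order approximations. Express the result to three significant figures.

ζ from %OS: ζ = |ln 0.647|/√(π²+ln²0.647) = 0.137.
t_p = π/ω_d ⇒ ω_d = 620 rad/s; then ω_n = ω_d/√(1−ζ²) = 626 rad/s.
t_s ≈ 4/(ζω_n) = 4/(0.137·626) = 0.0466 s.

t_s ≈ 0.0466 s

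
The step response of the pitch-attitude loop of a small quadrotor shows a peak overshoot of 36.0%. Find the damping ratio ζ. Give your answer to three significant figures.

ζ ≈ 0.309

ζ = −ln(OS)/√(π² + (ln OS)²). With OS = 0.360, ln OS = −1.022 and ζ = 1.022/3.304 = 0.309.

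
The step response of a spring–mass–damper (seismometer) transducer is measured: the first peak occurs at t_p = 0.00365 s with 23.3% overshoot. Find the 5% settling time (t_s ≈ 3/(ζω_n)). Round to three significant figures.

ζ from %OS: ζ = |ln 0.233|/√(π²+ln²0.233) = 0.421.
t_p = π/ω_d ⇒ ω_d = 861 rad/s; then ω_n = ω_d/√(1−ζ²) = 949 rad/s.
t_s ≈ 3/(ζω_n) = 3/(0.421·949) = 0.00752 s.

t_s ≈ 0.00752 s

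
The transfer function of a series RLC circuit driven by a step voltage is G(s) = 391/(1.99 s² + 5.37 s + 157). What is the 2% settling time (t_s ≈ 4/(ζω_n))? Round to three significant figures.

Dividing through by 1.99: denominator becomes s² + 2.698 s + 78.89.
So ω_n = √78.89 = 8.88 rad/s and ζ = 2.698/(2·8.88) = 0.152.
t_s ≈ 4/(ζω_n) = 2.96 s.

t_s ≈ 2.96 s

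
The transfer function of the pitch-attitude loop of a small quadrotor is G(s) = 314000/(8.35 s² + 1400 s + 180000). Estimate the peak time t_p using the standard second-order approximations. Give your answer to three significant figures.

Dividing through by 8.35: denominator becomes s² + 167.7 s + 21560.
So ω_n = √21560 = 147 rad/s and ζ = 167.7/(2·147) = 0.571.
ω_d = ω_n√(1−ζ²) = 121 rad/s. t_p = π/ω_d = 0.0261 s.

t_p ≈ 0.0261 s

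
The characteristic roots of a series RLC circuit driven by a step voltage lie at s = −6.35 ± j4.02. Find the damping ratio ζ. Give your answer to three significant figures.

ζ ≈ 0.845

The poles are at −σ ± jω_d with σ = 6.35 and ω_d = 4.02, so ω_n = √(σ²+ω_d²) = 7.52 rad/s and ζ = σ/ω_n = 0.845.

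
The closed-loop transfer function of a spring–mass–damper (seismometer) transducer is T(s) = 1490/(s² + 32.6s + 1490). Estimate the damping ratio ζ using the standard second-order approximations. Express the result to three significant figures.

ζ ≈ 0.422

Comparing the denominator to s² + 2ζω_n s + ω_n²: ω_n = √1490 = 38.6 rad/s, and 2ζω_n = 32.6 so ζ = 32.6/(2·38.6) = 0.422.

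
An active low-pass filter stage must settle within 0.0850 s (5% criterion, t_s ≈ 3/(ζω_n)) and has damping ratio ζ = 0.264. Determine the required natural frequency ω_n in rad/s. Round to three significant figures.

Rearranging t_s ≈ 3/(ζω_n) gives ω_n = 3/(ζ·t_s) = 3/(0.264 × 0.0850) = 134 rad/s.

ω_n ≈ 134 rad/s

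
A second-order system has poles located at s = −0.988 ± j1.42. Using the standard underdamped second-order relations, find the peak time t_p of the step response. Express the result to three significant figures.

t_p ≈ 2.21 s

t_p = π/ω_d with ω_d = 1.42 (the imaginary part), so t_p = 2.21 s.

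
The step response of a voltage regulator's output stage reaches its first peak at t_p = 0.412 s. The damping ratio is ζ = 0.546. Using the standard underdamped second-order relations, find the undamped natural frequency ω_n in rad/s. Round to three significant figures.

Peak time t_p = π/ω_d, so ω_d = π/t_p = π/0.412 = 7.63 rad/s.
ω_n = ω_d/√(1−ζ²) = 7.63/√0.702 = 9.10 rad/s.

ω_n ≈ 9.10 rad/s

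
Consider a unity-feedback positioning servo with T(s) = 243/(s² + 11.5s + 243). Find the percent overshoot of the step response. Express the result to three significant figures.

%OS ≈ 28.7%

Matching coefficients with s² + 2ζω_n s + ω_n² gives ω_n² = 243 ⇒ ω_n = 15.6 rad/s, and ζ = 11.5/(2ω_n) = 0.369.
%OS = 100 e^{−πζ/√(1−ζ²)} with ζ = 0.369 gives 28.7%.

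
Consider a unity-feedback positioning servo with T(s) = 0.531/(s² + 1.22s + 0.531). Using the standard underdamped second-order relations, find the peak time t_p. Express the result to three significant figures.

Matching coefficients with s² + 2ζω_n s + ω_n² gives ω_n² = 0.531 ⇒ ω_n = 0.729 rad/s, and ζ = 1.22/(2ω_n) = 0.837.
ω_d = 0.729·√(1 − 0.837²) = 0.399 rad/s. Then t_p = π/ω_d = 7.88 s.

t_p ≈ 7.88 s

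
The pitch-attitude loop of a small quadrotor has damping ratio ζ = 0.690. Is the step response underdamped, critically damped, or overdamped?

Since ζ = 0.690 < 1, the system is underdamped.

underdamped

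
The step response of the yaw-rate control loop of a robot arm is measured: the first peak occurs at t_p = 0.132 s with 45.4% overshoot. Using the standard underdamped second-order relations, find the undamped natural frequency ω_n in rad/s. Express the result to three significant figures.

From the overshoot, ζ = −ln(OS)/√(π²+ln²(OS)) = 0.244.
From t_p = π/ω_d, ω_d = π/0.132 = 23.8 rad/s, so ω_n = ω_d/√(1−ζ²) = 24.5 rad/s.

ω_n ≈ 24.5 rad/s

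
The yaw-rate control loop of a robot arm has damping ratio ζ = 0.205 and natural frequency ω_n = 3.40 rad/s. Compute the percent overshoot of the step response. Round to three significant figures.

For an underdamped second-order system, %OS = 100·exp(−πζ/√(1−ζ²)).
πζ/√(1−ζ²) = π·0.205/√(1−0.0420) = 0.6580, so %OS = 100·e^(−0.6580) = 51.8%.

%OS ≈ 51.8%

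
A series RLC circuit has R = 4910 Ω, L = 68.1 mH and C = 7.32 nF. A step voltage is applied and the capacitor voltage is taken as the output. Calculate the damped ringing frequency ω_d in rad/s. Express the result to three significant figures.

ω_d ≈ 26600 rad/s

For a series RLC circuit (capacitor voltage as output), ω_n = 1/√(LC) = 1/√(68.1 mH · 7.32 nF) = 44800 rad/s.
ζ = (R/2)·√(C/L) = (4910/2)·√(7.32 nF/68.1 mH) = 0.805.
The damped frequency ω_d = ω_n√(1−ζ²) = 26600 rad/s.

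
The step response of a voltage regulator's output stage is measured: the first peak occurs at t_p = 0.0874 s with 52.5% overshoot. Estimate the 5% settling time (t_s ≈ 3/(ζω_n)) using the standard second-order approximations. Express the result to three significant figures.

t_s ≈ 0.407 s

ζ from %OS: ζ = |ln 0.525|/√(π²+ln²0.525) = 0.201.
t_p = π/ω_d ⇒ ω_d = 35.9 rad/s; then ω_n = ω_d/√(1−ζ²) = 36.7 rad/s.
t_s ≈ 3/(ζω_n) = 3/(0.201·36.7) = 0.407 s.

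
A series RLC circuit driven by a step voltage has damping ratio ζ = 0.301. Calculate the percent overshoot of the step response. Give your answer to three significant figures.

For an underdamped second-order system, %OS = 100·exp(−πζ/√(1−ζ²)).
πζ/√(1−ζ²) = π·0.301/√(1−0.0906) = 0.9916, so %OS = 100·e^(−0.9916) = 37.1%.

%OS ≈ 37.1%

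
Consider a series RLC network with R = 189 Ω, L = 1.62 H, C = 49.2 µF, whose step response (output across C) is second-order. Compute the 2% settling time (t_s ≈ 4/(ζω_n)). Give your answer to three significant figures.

t_s ≈ 0.0686 s

For a series RLC circuit (capacitor voltage as output), ω_n = 1/√(LC) = 1/√(1.62 H · 49.2 µF) = 112 rad/s.
ζ = (R/2)·√(C/L) = (189/2)·√(49.2 µF/1.62 H) = 0.521.
t_s ≈ 4/(ζω_n) = 0.0686 s.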